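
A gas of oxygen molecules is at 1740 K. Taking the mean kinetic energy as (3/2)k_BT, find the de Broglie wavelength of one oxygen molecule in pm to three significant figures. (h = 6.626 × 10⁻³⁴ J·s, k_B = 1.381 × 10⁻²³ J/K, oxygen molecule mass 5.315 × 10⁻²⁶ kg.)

KE = (3/2)k_BT = 1.5 × 1.381 × 10⁻²³ × 1740 = 3.604 × 10⁻²⁰ J.
p = √(2mKE) = √(2 × 5.315 × 10⁻²⁶ × 3.604 × 10⁻²⁰) = 6.190 × 10⁻²³ kg·m/s.
λ = h/p = 1.07 × 10⁻¹¹ m = 10.7 pm.

λ = 10.7 pm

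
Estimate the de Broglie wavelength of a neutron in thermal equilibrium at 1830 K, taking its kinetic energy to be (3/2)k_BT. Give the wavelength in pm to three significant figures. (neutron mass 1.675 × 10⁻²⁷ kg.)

KE = (3/2)k_BT = 1.5 × 1.381 × 10⁻²³ × 1830 = 3.791 × 10⁻²⁰ J.
p = √(2mKE) = √(2 × 1.675 × 10⁻²⁷ × 3.791 × 10⁻²⁰) = 1.127 × 10⁻²³ kg·m/s.
λ = h/p = 5.88 × 10⁻¹¹ m = 58.8 pm.

λ = 58.8 pm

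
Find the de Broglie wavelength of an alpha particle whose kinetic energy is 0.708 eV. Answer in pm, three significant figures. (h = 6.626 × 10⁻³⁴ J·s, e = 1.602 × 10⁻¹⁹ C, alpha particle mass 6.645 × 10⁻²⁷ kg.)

KE = 0.708 eV = 1.134 × 10⁻¹⁹ J.
p = √(2mKE) = √(2 × 6.645 × 10⁻²⁷ × 1.134 × 10⁻¹⁹) = 3.882 × 10⁻²³ kg·m/s.
λ = h/p = 6.626 × 10⁻³⁴ / 3.882 × 10⁻²³ = 1.71 × 10⁻¹¹ m = 17.1 pm.

λ = 17.1 pm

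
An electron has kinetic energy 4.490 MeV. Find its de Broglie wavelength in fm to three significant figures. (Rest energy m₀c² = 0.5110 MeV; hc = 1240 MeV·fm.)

λ = 249 fm

Total energy E = KE + m₀c² = 4.490 + 0.5110 = 5.0010 MeV.
(pc)² = E² − (m₀c²)² = (5.0010)² − (0.5110)² = 24.75 MeV², so pc = 4.975 MeV.
λ = hc/(pc) = 1240 MeV·fm / 4.975 MeV = 249 fm.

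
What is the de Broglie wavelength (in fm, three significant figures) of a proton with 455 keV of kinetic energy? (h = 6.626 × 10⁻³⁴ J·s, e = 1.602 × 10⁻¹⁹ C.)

λ = 42.4 fm

KE = 455 keV = 7.289 × 10⁻¹⁴ J.
p = √(2mKE) = √(2 × 1.673 × 10⁻²⁷ × 7.289 × 10⁻¹⁴) = 1.562 × 10⁻²⁰ kg·m/s.
λ = h/p = 6.626 × 10⁻³⁴ / 1.562 × 10⁻²⁰ = 4.24 × 10⁻¹⁴ m = 42.4 fm.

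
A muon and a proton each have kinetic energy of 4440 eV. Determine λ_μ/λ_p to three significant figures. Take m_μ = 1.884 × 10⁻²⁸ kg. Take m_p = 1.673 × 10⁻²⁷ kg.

At fixed KE, p = √(2mKE) so λ = h/p ∝ 1/√m.
λ_μ/λ_p = √(m_p/m_μ) = √(1.673 × 10⁻²⁷/1.884 × 10⁻²⁸) = √(8.880) = 2.98.

λ_μ/λ_p = 2.98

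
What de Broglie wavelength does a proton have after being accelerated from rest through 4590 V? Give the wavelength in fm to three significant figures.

λ = 422 fm

KE = eV = 1.602 × 10⁻¹⁹ × 4590 = 7.353 × 10⁻¹⁶ J.
p = √(2mKE) = √(2 × 1.673 × 10⁻²⁷ × 7.353 × 10⁻¹⁶) = 1.569 × 10⁻²¹ kg·m/s.
λ = h/p = 6.626 × 10⁻³⁴ / 1.569 × 10⁻²¹ = 4.22 × 10⁻¹³ m = 422 fm.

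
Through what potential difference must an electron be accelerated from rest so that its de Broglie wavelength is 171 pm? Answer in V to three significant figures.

V = 51.4 V

p = h/λ = 6.626 × 10⁻³⁴ / 1.710 × 10⁻¹⁰ = 3.875 × 10⁻²⁴ kg·m/s.
KE = p²/(2m) = 8.242 × 10⁻¹⁸ J.
V = KE/e = 8.242 × 10⁻¹⁸ / (1.602 × 10⁻¹⁹) = 51.4 V.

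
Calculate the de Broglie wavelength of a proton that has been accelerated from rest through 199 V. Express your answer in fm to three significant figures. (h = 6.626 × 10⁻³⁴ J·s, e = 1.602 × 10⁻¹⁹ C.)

λ = 2030 fm

KE = eV = 1.602 × 10⁻¹⁹ × 199.0 = 3.188 × 10⁻¹⁷ J.
p = √(2mKE) = √(2 × 1.673 × 10⁻²⁷ × 3.188 × 10⁻¹⁷) = 3.266 × 10⁻²² kg·m/s.
λ = h/p = 6.626 × 10⁻³⁴ / 3.266 × 10⁻²² = 2.03 × 10⁻¹² m = 2030 fm.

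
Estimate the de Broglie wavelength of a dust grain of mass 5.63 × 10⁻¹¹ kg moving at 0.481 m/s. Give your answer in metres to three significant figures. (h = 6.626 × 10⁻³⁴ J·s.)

p = mv = 5.63 × 10⁻¹¹ × 0.481 = 2.708 × 10⁻¹¹ kg·m/s.
λ = h/p = 6.626 × 10⁻³⁴ / 2.708 × 10⁻¹¹ = 2.45 × 10⁻²³ m.

λ = 2.45 × 10⁻²³ m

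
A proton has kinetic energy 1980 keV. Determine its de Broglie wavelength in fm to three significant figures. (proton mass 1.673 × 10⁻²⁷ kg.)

KE = 1980 keV = 3.172 × 10⁻¹³ J.
p = √(2mKE) = √(2 × 1.673 × 10⁻²⁷ × 3.172 × 10⁻¹³) = 3.258 × 10⁻²⁰ kg·m/s.
λ = h/p = 6.626 × 10⁻³⁴ / 3.258 × 10⁻²⁰ = 2.03 × 10⁻¹⁴ m = 20.3 fm.

λ = 20.3 fm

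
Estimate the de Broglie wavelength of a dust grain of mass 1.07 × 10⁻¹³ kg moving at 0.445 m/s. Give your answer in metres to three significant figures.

λ = 1.39 × 10⁻²⁰ m

p = mv = 1.07 × 10⁻¹³ × 0.445 = 4.762 × 10⁻¹⁴ kg·m/s.
λ = h/p = 6.626 × 10⁻³⁴ / 4.762 × 10⁻¹⁴ = 1.39 × 10⁻²⁰ m.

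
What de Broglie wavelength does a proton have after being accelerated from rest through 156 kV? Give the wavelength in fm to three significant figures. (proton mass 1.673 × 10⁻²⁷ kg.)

KE = eV = 1.602 × 10⁻¹⁹ × 1.560 × 10⁵ = 2.499 × 10⁻¹⁴ J.
p = √(2mKE) = √(2 × 1.673 × 10⁻²⁷ × 2.499 × 10⁻¹⁴) = 9.144 × 10⁻²¹ kg·m/s.
λ = h/p = 6.626 × 10⁻³⁴ / 9.144 × 10⁻²¹ = 7.25 × 10⁻¹⁴ m = 72.5 fm.

λ = 72.5 fm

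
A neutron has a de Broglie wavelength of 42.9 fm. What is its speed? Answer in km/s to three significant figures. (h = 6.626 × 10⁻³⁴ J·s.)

v = 9220 km/s

p = h/λ = 6.626 × 10⁻³⁴ / 4.290 × 10⁻¹⁴ = 1.545 × 10⁻²⁰ kg·m/s.
v = p/m = 1.545 × 10⁻²⁰ / 1.675 × 10⁻²⁷ = 9.22 × 10⁶ m/s = 9220 km/s.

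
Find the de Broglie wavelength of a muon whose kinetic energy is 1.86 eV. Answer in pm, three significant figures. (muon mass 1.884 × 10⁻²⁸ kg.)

λ = 62.5 pm

KE = 1.86 eV = 2.980 × 10⁻¹⁹ J.
p = √(2mKE) = √(2 × 1.884 × 10⁻²⁸ × 2.980 × 10⁻¹⁹) = 1.060 × 10⁻²³ kg·m/s.
λ = h/p = 6.626 × 10⁻³⁴ / 1.060 × 10⁻²³ = 6.25 × 10⁻¹¹ m = 62.5 pm.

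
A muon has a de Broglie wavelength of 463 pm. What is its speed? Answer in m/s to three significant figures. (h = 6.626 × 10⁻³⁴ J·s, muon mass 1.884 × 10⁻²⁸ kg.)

p = h/λ = 6.626 × 10⁻³⁴ / 4.630 × 10⁻¹⁰ = 1.431 × 10⁻²⁴ kg·m/s.
v = p/m = 1.431 × 10⁻²⁴ / 1.884 × 10⁻²⁸ = 7.60 × 10³ m/s = 7600 m/s.

v = 7600 m/s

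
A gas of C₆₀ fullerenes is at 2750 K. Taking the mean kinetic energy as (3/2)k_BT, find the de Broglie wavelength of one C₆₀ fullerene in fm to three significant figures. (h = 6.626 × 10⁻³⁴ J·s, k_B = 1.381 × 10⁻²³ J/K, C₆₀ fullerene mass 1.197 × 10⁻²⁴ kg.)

KE = (3/2)k_BT = 1.5 × 1.381 × 10⁻²³ × 2750 = 5.697 × 10⁻²⁰ J.
p = √(2mKE) = √(2 × 1.197 × 10⁻²⁴ × 5.697 × 10⁻²⁰) = 3.693 × 10⁻²² kg·m/s.
λ = h/p = 1.79 × 10⁻¹² m = 1790 fm.

λ = 1790 fm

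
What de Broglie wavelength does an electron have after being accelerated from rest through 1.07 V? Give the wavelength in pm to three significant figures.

λ = 1190 pm

KE = eV = 1.602 × 10⁻¹⁹ × 1.070 = 1.714 × 10⁻¹⁹ J.
p = √(2mKE) = √(2 × 9.109 × 10⁻³¹ × 1.714 × 10⁻¹⁹) = 5.588 × 10⁻²⁵ kg·m/s.
λ = h/p = 6.626 × 10⁻³⁴ / 5.588 × 10⁻²⁵ = 1.19 × 10⁻⁹ m = 1190 pm.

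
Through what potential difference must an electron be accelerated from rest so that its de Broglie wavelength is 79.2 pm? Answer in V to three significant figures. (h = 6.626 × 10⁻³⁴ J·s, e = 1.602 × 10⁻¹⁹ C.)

V = 240 V

p = h/λ = 6.626 × 10⁻³⁴ / 7.920 × 10⁻¹¹ = 8.366 × 10⁻²⁴ kg·m/s.
KE = p²/(2m) = 3.842 × 10⁻¹⁷ J.
V = KE/e = 3.842 × 10⁻¹⁷ / (1.602 × 10⁻¹⁹) = 240 V.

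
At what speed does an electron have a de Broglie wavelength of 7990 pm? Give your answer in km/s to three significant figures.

p = h/λ = 6.626 × 10⁻³⁴ / 7.990 × 10⁻⁹ = 8.293 × 10⁻²⁶ kg·m/s.
v = p/m = 8.293 × 10⁻²⁶ / 9.109 × 10⁻³¹ = 9.10 × 10⁴ m/s = 91.0 km/s.

v = 91.0 km/s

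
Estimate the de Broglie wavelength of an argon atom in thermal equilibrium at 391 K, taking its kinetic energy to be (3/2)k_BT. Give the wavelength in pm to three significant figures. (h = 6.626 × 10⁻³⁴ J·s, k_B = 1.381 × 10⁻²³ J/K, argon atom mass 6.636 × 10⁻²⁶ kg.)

λ = 20.2 pm

KE = (3/2)k_BT = 1.5 × 1.381 × 10⁻²³ × 391 = 8.100 × 10⁻²¹ J.
p = √(2mKE) = √(2 × 6.636 × 10⁻²⁶ × 8.100 × 10⁻²¹) = 3.279 × 10⁻²³ kg·m/s.
λ = h/p = 2.02 × 10⁻¹¹ m = 20.2 pm.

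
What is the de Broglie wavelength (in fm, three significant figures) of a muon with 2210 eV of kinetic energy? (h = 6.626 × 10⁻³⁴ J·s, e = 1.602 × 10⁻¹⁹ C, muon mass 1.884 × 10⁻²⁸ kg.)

λ = 1810 fm

KE = 2210 eV = 3.540 × 10⁻¹⁶ J.
p = √(2mKE) = √(2 × 1.884 × 10⁻²⁸ × 3.540 × 10⁻¹⁶) = 3.652 × 10⁻²² kg·m/s.
λ = h/p = 6.626 × 10⁻³⁴ / 3.652 × 10⁻²² = 1.81 × 10⁻¹² m = 1810 fm.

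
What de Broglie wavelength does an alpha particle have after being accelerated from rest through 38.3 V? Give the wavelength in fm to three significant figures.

KE = 2eV = 2 × 1.602 × 10⁻¹⁹ × 38.30 = 1.227 × 10⁻¹⁷ J.
p = √(2mKE) = √(2 × 6.645 × 10⁻²⁷ × 1.227 × 10⁻¹⁷) = 4.038 × 10⁻²² kg·m/s.
λ = h/p = 6.626 × 10⁻³⁴ / 4.038 × 10⁻²² = 1.64 × 10⁻¹² m = 1640 fm.

λ = 1640 fm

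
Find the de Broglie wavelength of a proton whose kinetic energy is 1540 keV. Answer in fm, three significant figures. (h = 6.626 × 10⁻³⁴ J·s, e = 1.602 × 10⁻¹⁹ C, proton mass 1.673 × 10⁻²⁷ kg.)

KE = 1540 keV = 2.467 × 10⁻¹³ J.
p = √(2mKE) = √(2 × 1.673 × 10⁻²⁷ × 2.467 × 10⁻¹³) = 2.873 × 10⁻²⁰ kg·m/s.
λ = h/p = 6.626 × 10⁻³⁴ / 2.873 × 10⁻²⁰ = 2.31 × 10⁻¹⁴ m = 23.1 fm.

λ = 23.1 fm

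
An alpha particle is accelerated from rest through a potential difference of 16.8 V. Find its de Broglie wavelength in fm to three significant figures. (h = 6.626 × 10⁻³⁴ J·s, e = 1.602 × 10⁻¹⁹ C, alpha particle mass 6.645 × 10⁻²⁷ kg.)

λ = 2480 fm

KE = 2eV = 2 × 1.602 × 10⁻¹⁹ × 16.80 = 5.383 × 10⁻¹⁸ J.
p = √(2mKE) = √(2 × 6.645 × 10⁻²⁷ × 5.383 × 10⁻¹⁸) = 2.675 × 10⁻²² kg·m/s.
λ = h/p = 6.626 × 10⁻³⁴ / 2.675 × 10⁻²² = 2.48 × 10⁻¹² m = 2480 fm.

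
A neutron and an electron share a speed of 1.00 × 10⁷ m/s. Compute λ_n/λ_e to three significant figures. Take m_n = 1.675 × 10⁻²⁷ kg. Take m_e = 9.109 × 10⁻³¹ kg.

At fixed v, p = mv so λ = h/(mv) ∝ 1/m.
λ_n/λ_e = m_e/m_n = 9.109 × 10⁻³¹/1.675 × 10⁻²⁷ = 5.44 × 10⁻⁴.

λ_n/λ_e = 5.44 × 10⁻⁴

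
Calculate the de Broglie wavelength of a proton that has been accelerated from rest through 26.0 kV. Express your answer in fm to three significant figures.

λ = 177 fm

KE = eV = 1.602 × 10⁻¹⁹ × 2.600 × 10⁴ = 4.165 × 10⁻¹⁵ J.
p = √(2mKE) = √(2 × 1.673 × 10⁻²⁷ × 4.165 × 10⁻¹⁵) = 3.733 × 10⁻²¹ kg·m/s.
λ = h/p = 6.626 × 10⁻³⁴ / 3.733 × 10⁻²¹ = 1.77 × 10⁻¹³ m = 177 fm.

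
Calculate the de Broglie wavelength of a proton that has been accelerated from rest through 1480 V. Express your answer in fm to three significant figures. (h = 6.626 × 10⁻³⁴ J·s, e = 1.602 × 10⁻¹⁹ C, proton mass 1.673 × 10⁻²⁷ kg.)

λ = 744 fm

KE = eV = 1.602 × 10⁻¹⁹ × 1480 = 2.371 × 10⁻¹⁶ J.
p = √(2mKE) = √(2 × 1.673 × 10⁻²⁷ × 2.371 × 10⁻¹⁶) = 8.907 × 10⁻²² kg·m/s.
λ = h/p = 6.626 × 10⁻³⁴ / 8.907 × 10⁻²² = 7.44 × 10⁻¹³ m = 744 fm.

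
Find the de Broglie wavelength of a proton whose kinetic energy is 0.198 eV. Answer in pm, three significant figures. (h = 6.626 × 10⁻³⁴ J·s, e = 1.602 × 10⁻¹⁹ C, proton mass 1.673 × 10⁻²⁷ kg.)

λ = 64.3 pm

KE = 0.198 eV = 3.172 × 10⁻²⁰ J.
p = √(2mKE) = √(2 × 1.673 × 10⁻²⁷ × 3.172 × 10⁻²⁰) = 1.030 × 10⁻²³ kg·m/s.
λ = h/p = 6.626 × 10⁻³⁴ / 1.030 × 10⁻²³ = 6.43 × 10⁻¹¹ m = 64.3 pm.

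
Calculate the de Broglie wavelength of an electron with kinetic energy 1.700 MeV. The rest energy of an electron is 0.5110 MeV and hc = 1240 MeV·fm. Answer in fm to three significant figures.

Total energy E = KE + m₀c² = 1.700 + 0.5110 = 2.2110 MeV.
(pc)² = E² − (m₀c²)² = (2.2110)² − (0.5110)² = 4.627 MeV², so pc = 2.151 MeV.
λ = hc/(pc) = 1240 MeV·fm / 2.151 MeV = 576 fm.

λ = 576 fm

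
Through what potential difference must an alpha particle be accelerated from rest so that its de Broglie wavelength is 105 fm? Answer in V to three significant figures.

p = h/λ = 6.626 × 10⁻³⁴ / 1.050 × 10⁻¹³ = 6.310 × 10⁻²¹ kg·m/s.
KE = p²/(2m) = 2.996 × 10⁻¹⁵ J.
V = KE/2e = 2.996 × 10⁻¹⁵ / (2 × 1.602 × 10⁻¹⁹) = 9350 V.

V = 9350 V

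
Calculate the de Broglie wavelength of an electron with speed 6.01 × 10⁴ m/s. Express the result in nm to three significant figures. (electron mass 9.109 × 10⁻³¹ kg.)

λ = 12.1 nm

p = mv = 9.109 × 10⁻³¹ × 6.01 × 10⁴ = 5.475 × 10⁻²⁶ kg·m/s.
λ = h/p = 6.626 × 10⁻³⁴ / 5.475 × 10⁻²⁶ = 1.21 × 10⁻⁸ m = 12.1 nm.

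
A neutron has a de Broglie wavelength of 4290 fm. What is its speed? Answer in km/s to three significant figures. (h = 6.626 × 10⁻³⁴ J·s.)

v = 92.2 km/s

p = h/λ = 6.626 × 10⁻³⁴ / 4.290 × 10⁻¹² = 1.545 × 10⁻²² kg·m/s.
v = p/m = 1.545 × 10⁻²² / 1.675 × 10⁻²⁷ = 9.22 × 10⁴ m/s = 92.2 km/s.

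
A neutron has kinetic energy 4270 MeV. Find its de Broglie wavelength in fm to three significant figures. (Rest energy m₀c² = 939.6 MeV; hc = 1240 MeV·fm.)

λ = 0.242 fm

Total energy E = KE + m₀c² = 4270 + 939.6 = 5209.6 MeV.
(pc)² = E² − (m₀c²)² = (5209.6)² − (939.6)² = 2.626 × 10⁷ MeV², so pc = 5124 MeV.
λ = hc/(pc) = 1240 MeV·fm / 5124 MeV = 0.242 fm.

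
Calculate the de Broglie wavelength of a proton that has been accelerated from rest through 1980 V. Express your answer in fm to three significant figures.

KE = eV = 1.602 × 10⁻¹⁹ × 1980 = 3.172 × 10⁻¹⁶ J.
p = √(2mKE) = √(2 × 1.673 × 10⁻²⁷ × 3.172 × 10⁻¹⁶) = 1.030 × 10⁻²¹ kg·m/s.
λ = h/p = 6.626 × 10⁻³⁴ / 1.030 × 10⁻²¹ = 6.43 × 10⁻¹³ m = 643 fm.

λ = 643 fm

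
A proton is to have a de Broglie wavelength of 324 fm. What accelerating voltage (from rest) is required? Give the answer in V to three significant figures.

p = h/λ = 6.626 × 10⁻³⁴ / 3.240 × 10⁻¹³ = 2.045 × 10⁻²¹ kg·m/s.
KE = p²/(2m) = 1.250 × 10⁻¹⁵ J.
V = KE/e = 1.250 × 10⁻¹⁵ / (1.602 × 10⁻¹⁹) = 7800 V.

V = 7800 V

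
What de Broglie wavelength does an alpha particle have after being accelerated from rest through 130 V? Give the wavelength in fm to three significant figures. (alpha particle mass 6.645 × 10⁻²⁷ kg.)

λ = 891 fm

KE = 2eV = 2 × 1.602 × 10⁻¹⁹ × 130.0 = 4.165 × 10⁻¹⁷ J.
p = √(2mKE) = √(2 × 6.645 × 10⁻²⁷ × 4.165 × 10⁻¹⁷) = 7.440 × 10⁻²² kg·m/s.
λ = h/p = 6.626 × 10⁻³⁴ / 7.440 × 10⁻²² = 8.91 × 10⁻¹³ m = 891 fm.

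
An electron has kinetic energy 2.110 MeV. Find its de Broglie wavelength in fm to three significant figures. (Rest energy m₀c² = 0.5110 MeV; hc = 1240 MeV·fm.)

λ = 482 fm

Total energy E = KE + m₀c² = 2.110 + 0.5110 = 2.6210 MeV.
(pc)² = E² − (m₀c²)² = (2.6210)² − (0.5110)² = 6.609 MeV², so pc = 2.571 MeV.
λ = hc/(pc) = 1240 MeV·fm / 2.571 MeV = 482 fm.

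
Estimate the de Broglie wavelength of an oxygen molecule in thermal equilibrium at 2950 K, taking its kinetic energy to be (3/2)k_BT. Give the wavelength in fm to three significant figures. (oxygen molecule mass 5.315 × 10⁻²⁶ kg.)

λ = 8220 fm

KE = (3/2)k_BT = 1.5 × 1.381 × 10⁻²³ × 2950 = 6.111 × 10⁻²⁰ J.
p = √(2mKE) = √(2 × 5.315 × 10⁻²⁶ × 6.111 × 10⁻²⁰) = 8.060 × 10⁻²³ kg·m/s.
λ = h/p = 8.22 × 10⁻¹² m = 8220 fm.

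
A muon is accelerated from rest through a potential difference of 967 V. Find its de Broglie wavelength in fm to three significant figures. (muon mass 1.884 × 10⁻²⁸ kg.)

λ = 2740 fm

KE = eV = 1.602 × 10⁻¹⁹ × 967.0 = 1.549 × 10⁻¹⁶ J.
p = √(2mKE) = √(2 × 1.884 × 10⁻²⁸ × 1.549 × 10⁻¹⁶) = 2.416 × 10⁻²² kg·m/s.
λ = h/p = 6.626 × 10⁻³⁴ / 2.416 × 10⁻²² = 2.74 × 10⁻¹² m = 2740 fm.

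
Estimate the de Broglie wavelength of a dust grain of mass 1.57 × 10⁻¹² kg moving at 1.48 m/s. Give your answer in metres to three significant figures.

p = mv = 1.57 × 10⁻¹² × 1.48 = 2.324 × 10⁻¹² kg·m/s.
λ = h/p = 6.626 × 10⁻³⁴ / 2.324 × 10⁻¹² = 2.85 × 10⁻²² m.

λ = 2.85 × 10⁻²² m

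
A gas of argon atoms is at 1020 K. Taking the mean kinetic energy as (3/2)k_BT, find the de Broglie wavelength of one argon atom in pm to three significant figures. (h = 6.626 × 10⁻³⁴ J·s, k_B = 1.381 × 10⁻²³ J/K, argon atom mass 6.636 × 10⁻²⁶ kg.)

λ = 12.5 pm

KE = (3/2)k_BT = 1.5 × 1.381 × 10⁻²³ × 1020 = 2.113 × 10⁻²⁰ J.
p = √(2mKE) = √(2 × 6.636 × 10⁻²⁶ × 2.113 × 10⁻²⁰) = 5.296 × 10⁻²³ kg·m/s.
λ = h/p = 1.25 × 10⁻¹¹ m = 12.5 pm.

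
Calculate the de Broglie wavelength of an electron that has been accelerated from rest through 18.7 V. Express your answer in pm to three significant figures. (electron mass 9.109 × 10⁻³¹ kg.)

λ = 284 pm

KE = eV = 1.602 × 10⁻¹⁹ × 18.70 = 2.996 × 10⁻¹⁸ J.
p = √(2mKE) = √(2 × 9.109 × 10⁻³¹ × 2.996 × 10⁻¹⁸) = 2.336 × 10⁻²⁴ kg·m/s.
λ = h/p = 6.626 × 10⁻³⁴ / 2.336 × 10⁻²⁴ = 2.84 × 10⁻¹⁰ m = 284 pm.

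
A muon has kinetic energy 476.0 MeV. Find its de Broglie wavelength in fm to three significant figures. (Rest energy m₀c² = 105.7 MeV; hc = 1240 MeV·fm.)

Total energy E = KE + m₀c² = 476.0 + 105.7 = 581.7 MeV.
(pc)² = E² − (m₀c²)² = (581.7)² − (105.7)² = 3.272 × 10⁵ MeV², so pc = 572.0 MeV.
λ = hc/(pc) = 1240 MeV·fm / 572.0 MeV = 2.17 fm.

λ = 2.17 fm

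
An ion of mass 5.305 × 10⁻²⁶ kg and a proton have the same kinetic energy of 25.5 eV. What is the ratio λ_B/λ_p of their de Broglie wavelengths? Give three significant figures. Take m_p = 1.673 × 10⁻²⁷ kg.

λ_B/λ_p = 0.178

At fixed KE, p = √(2mKE) so λ = h/p ∝ 1/√m.
λ_B/λ_p = √(m_p/m_B) = √(1.673 × 10⁻²⁷/5.305 × 10⁻²⁶) = √(0.03154) = 0.178.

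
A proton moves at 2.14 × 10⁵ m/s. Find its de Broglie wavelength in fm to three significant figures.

λ = 1850 fm

p = mv = 1.673 × 10⁻²⁷ × 2.14 × 10⁵ = 3.580 × 10⁻²² kg·m/s.
λ = h/p = 6.626 × 10⁻³⁴ / 3.580 × 10⁻²² = 1.85 × 10⁻¹² m = 1850 fm.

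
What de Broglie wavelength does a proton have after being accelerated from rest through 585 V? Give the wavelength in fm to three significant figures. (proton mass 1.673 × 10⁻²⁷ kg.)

λ = 1180 fm

KE = eV = 1.602 × 10⁻¹⁹ × 585.0 = 9.372 × 10⁻¹⁷ J.
p = √(2mKE) = √(2 × 1.673 × 10⁻²⁷ × 9.372 × 10⁻¹⁷) = 5.600 × 10⁻²² kg·m/s.
λ = h/p = 6.626 × 10⁻³⁴ / 5.600 × 10⁻²² = 1.18 × 10⁻¹² m = 1180 fm.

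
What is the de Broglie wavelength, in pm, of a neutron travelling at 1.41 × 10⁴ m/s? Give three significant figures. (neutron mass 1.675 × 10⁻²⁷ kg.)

λ = 28.1 pm

p = mv = 1.675 × 10⁻²⁷ × 1.41 × 10⁴ = 2.362 × 10⁻²³ kg·m/s.
λ = h/p = 6.626 × 10⁻³⁴ / 2.362 × 10⁻²³ = 2.81 × 10⁻¹¹ m = 28.1 pm.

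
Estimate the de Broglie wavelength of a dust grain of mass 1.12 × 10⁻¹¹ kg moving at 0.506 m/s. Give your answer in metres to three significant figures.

p = mv = 1.12 × 10⁻¹¹ × 0.506 = 5.667 × 10⁻¹² kg·m/s.
λ = h/p = 6.626 × 10⁻³⁴ / 5.667 × 10⁻¹² = 1.17 × 10⁻²² m.

λ = 1.17 × 10⁻²² m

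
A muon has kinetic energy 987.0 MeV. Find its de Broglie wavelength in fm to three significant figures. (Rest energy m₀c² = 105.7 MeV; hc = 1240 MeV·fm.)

λ = 1.14 fm

Total energy E = KE + m₀c² = 987.0 + 105.7 = 1092.7 MeV.
(pc)² = E² − (m₀c²)² = (1092.7)² − (105.7)² = 1.183 × 10⁶ MeV², so pc = 1088 MeV.
λ = hc/(pc) = 1240 MeV·fm / 1088 MeV = 1.14 fm.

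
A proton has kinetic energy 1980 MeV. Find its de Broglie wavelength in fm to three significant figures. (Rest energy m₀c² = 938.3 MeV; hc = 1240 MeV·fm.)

λ = 0.449 fm

Total energy E = KE + m₀c² = 1980 + 938.3 = 2918.3 MeV.
(pc)² = E² − (m₀c²)² = (2918.3)² − (938.3)² = 7.636 × 10⁶ MeV², so pc = 2763 MeV.
λ = hc/(pc) = 1240 MeV·fm / 2763 MeV = 0.449 fm.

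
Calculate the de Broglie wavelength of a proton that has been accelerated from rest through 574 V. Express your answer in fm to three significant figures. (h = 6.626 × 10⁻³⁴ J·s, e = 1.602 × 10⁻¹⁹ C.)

λ = 1190 fm

KE = eV = 1.602 × 10⁻¹⁹ × 574.0 = 9.195 × 10⁻¹⁷ J.
p = √(2mKE) = √(2 × 1.673 × 10⁻²⁷ × 9.195 × 10⁻¹⁷) = 5.547 × 10⁻²² kg·m/s.
λ = h/p = 6.626 × 10⁻³⁴ / 5.547 × 10⁻²² = 1.19 × 10⁻¹² m = 1190 fm.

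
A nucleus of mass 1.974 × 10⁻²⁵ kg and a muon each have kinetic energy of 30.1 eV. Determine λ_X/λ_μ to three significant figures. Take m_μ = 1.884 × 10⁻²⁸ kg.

At fixed KE, p = √(2mKE) so λ = h/p ∝ 1/√m.
λ_X/λ_μ = √(m_μ/m_X) = √(1.884 × 10⁻²⁸/1.974 × 10⁻²⁵) = √(9.544 × 10⁻⁴) = 0.0309.

λ_X/λ_μ = 0.0309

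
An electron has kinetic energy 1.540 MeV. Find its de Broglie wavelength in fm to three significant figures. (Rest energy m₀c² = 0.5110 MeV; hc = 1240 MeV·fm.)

λ = 624 fm

Total energy E = KE + m₀c² = 1.540 + 0.5110 = 2.0510 MeV.
(pc)² = E² − (m₀c²)² = (2.0510)² − (0.5110)² = 3.945 MeV², so pc = 1.986 MeV.
λ = hc/(pc) = 1240 MeV·fm / 1.986 MeV = 624 fm.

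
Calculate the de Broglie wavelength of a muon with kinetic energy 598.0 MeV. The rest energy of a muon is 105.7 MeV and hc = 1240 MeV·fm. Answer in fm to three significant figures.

Total energy E = KE + m₀c² = 598.0 + 105.7 = 703.7 MeV.
(pc)² = E² − (m₀c²)² = (703.7)² − (105.7)² = 4.840 × 10⁵ MeV², so pc = 695.7 MeV.
λ = hc/(pc) = 1240 MeV·fm / 695.7 MeV = 1.78 fm.

λ = 1.78 fm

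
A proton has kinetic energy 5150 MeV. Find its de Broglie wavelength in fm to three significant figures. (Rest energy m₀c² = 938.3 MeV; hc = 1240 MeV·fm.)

Total energy E = KE + m₀c² = 5150 + 938.3 = 6088.3 MeV.
(pc)² = E² − (m₀c²)² = (6088.3)² − (938.3)² = 3.619 × 10⁷ MeV², so pc = 6016 MeV.
λ = hc/(pc) = 1240 MeV·fm / 6016 MeV = 0.206 fm.

λ = 0.206 fm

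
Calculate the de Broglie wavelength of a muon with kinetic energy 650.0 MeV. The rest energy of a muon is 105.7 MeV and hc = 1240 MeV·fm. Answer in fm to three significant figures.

Total energy E = KE + m₀c² = 650.0 + 105.7 = 755.7 MeV.
(pc)² = E² − (m₀c²)² = (755.7)² − (105.7)² = 5.599 × 10⁵ MeV², so pc = 748.3 MeV.
λ = hc/(pc) = 1240 MeV·fm / 748.3 MeV = 1.66 fm.

λ = 1.66 fm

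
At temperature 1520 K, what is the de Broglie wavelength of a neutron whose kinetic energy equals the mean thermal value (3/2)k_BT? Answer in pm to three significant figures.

KE = (3/2)k_BT = 1.5 × 1.381 × 10⁻²³ × 1520 = 3.149 × 10⁻²⁰ J.
p = √(2mKE) = √(2 × 1.675 × 10⁻²⁷ × 3.149 × 10⁻²⁰) = 1.027 × 10⁻²³ kg·m/s.
λ = h/p = 6.45 × 10⁻¹¹ m = 64.5 pm.

λ = 64.5 pm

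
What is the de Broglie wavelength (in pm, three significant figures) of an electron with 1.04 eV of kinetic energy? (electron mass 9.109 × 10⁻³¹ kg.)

KE = 1.04 eV = 1.666 × 10⁻¹⁹ J.
p = √(2mKE) = √(2 × 9.109 × 10⁻³¹ × 1.666 × 10⁻¹⁹) = 5.509 × 10⁻²⁵ kg·m/s.
λ = h/p = 6.626 × 10⁻³⁴ / 5.509 × 10⁻²⁵ = 1.20 × 10⁻⁹ m = 1200 pm.

λ = 1200 pm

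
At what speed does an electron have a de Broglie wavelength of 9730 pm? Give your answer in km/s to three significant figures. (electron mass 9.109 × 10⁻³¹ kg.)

p = h/λ = 6.626 × 10⁻³⁴ / 9.730 × 10⁻⁹ = 6.810 × 10⁻²⁶ kg·m/s.
v = p/m = 6.810 × 10⁻²⁶ / 9.109 × 10⁻³¹ = 7.48 × 10⁴ m/s = 74.8 km/s.

v = 74.8 km/s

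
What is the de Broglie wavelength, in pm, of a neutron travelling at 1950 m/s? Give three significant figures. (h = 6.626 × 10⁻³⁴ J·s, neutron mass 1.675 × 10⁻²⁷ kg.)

p = mv = 1.675 × 10⁻²⁷ × 1950 = 3.266 × 10⁻²⁴ kg·m/s.
λ = h/p = 6.626 × 10⁻³⁴ / 3.266 × 10⁻²⁴ = 2.03 × 10⁻¹⁰ m = 203 pm.

λ = 203 pm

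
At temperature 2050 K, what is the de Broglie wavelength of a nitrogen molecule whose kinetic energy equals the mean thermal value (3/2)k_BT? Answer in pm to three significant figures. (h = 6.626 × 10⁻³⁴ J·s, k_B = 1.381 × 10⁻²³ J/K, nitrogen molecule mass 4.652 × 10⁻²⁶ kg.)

λ = 10.5 pm

KE = (3/2)k_BT = 1.5 × 1.381 × 10⁻²³ × 2050 = 4.247 × 10⁻²⁰ J.
p = √(2mKE) = √(2 × 4.652 × 10⁻²⁶ × 4.247 × 10⁻²⁰) = 6.286 × 10⁻²³ kg·m/s.
λ = h/p = 1.05 × 10⁻¹¹ m = 10.5 pm.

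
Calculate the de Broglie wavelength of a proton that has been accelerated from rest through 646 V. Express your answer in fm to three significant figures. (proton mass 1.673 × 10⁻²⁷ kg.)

λ = 1130 fm

KE = eV = 1.602 × 10⁻¹⁹ × 646.0 = 1.035 × 10⁻¹⁶ J.
p = √(2mKE) = √(2 × 1.673 × 10⁻²⁷ × 1.035 × 10⁻¹⁶) = 5.885 × 10⁻²² kg·m/s.
λ = h/p = 6.626 × 10⁻³⁴ / 5.885 × 10⁻²² = 1.13 × 10⁻¹² m = 1130 fm.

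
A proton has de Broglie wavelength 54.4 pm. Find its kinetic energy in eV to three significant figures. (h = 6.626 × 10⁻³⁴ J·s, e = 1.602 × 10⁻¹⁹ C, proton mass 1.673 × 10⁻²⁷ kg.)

p = h/λ = 6.626 × 10⁻³⁴ / 5.440 × 10⁻¹¹ = 1.218 × 10⁻²³ kg·m/s.
KE = p²/(2m) = (1.218 × 10⁻²³)² / (2 × 1.673 × 10⁻²⁷) = 4.434 × 10⁻²⁰ J = 0.277 eV.

KE = 0.277 eV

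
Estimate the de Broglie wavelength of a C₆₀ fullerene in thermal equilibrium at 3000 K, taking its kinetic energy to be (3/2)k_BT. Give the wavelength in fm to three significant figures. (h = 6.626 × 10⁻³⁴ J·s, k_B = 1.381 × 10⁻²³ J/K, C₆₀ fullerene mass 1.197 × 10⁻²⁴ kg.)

λ = 1720 fm

KE = (3/2)k_BT = 1.5 × 1.381 × 10⁻²³ × 3000 = 6.215 × 10⁻²⁰ J.
p = √(2mKE) = √(2 × 1.197 × 10⁻²⁴ × 6.215 × 10⁻²⁰) = 3.857 × 10⁻²² kg·m/s.
λ = h/p = 1.72 × 10⁻¹² m = 1720 fm.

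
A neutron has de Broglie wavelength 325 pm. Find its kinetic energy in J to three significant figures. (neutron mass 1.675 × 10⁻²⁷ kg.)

KE = 1.24 × 10⁻²¹ J

p = h/λ = 6.626 × 10⁻³⁴ / 3.250 × 10⁻¹⁰ = 2.039 × 10⁻²⁴ kg·m/s.
KE = p²/(2m) = (2.039 × 10⁻²⁴)² / (2 × 1.675 × 10⁻²⁷) = 1.241 × 10⁻²¹ J = 1.24 × 10⁻²¹ J.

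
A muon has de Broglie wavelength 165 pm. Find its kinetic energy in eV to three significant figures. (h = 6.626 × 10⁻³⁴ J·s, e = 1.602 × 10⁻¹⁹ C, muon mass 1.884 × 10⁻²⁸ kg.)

p = h/λ = 6.626 × 10⁻³⁴ / 1.650 × 10⁻¹⁰ = 4.016 × 10⁻²⁴ kg·m/s.
KE = p²/(2m) = (4.016 × 10⁻²⁴)² / (2 × 1.884 × 10⁻²⁸) = 4.280 × 10⁻²⁰ J = 0.267 eV.

KE = 0.267 eV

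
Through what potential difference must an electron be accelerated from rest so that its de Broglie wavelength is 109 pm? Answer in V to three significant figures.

p = h/λ = 6.626 × 10⁻³⁴ / 1.090 × 10⁻¹⁰ = 6.079 × 10⁻²⁴ kg·m/s.
KE = p²/(2m) = 2.028 × 10⁻¹⁷ J.
V = KE/e = 2.028 × 10⁻¹⁷ / (1.602 × 10⁻¹⁹) = 127 V.

V = 127 V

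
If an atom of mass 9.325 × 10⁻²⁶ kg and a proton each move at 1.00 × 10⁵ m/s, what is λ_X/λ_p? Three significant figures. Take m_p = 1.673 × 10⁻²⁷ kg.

λ_X/λ_p = 0.0179

At fixed v, p = mv so λ = h/(mv) ∝ 1/m.
λ_X/λ_p = m_p/m_X = 1.673 × 10⁻²⁷/9.325 × 10⁻²⁶ = 0.0179.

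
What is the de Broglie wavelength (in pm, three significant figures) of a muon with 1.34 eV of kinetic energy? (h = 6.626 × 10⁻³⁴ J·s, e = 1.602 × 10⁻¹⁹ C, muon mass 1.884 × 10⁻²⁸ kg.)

λ = 73.7 pm

KE = 1.34 eV = 2.147 × 10⁻¹⁹ J.
p = √(2mKE) = √(2 × 1.884 × 10⁻²⁸ × 2.147 × 10⁻¹⁹) = 8.994 × 10⁻²⁴ kg·m/s.
λ = h/p = 6.626 × 10⁻³⁴ / 8.994 × 10⁻²⁴ = 7.37 × 10⁻¹¹ m = 73.7 pm.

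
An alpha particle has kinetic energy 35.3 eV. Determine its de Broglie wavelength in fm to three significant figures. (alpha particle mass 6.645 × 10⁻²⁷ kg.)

λ = 2420 fm

KE = 35.3 eV = 5.655 × 10⁻¹⁸ J.
p = √(2mKE) = √(2 × 6.645 × 10⁻²⁷ × 5.655 × 10⁻¹⁸) = 2.741 × 10⁻²² kg·m/s.
λ = h/p = 6.626 × 10⁻³⁴ / 2.741 × 10⁻²² = 2.42 × 10⁻¹² m = 2420 fm.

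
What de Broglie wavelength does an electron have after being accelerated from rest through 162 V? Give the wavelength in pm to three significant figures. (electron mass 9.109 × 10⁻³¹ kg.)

KE = eV = 1.602 × 10⁻¹⁹ × 162.0 = 2.595 × 10⁻¹⁷ J.
p = √(2mKE) = √(2 × 9.109 × 10⁻³¹ × 2.595 × 10⁻¹⁷) = 6.876 × 10⁻²⁴ kg·m/s.
λ = h/p = 6.626 × 10⁻³⁴ / 6.876 × 10⁻²⁴ = 9.64 × 10⁻¹¹ m = 96.4 pm.

λ = 96.4 pm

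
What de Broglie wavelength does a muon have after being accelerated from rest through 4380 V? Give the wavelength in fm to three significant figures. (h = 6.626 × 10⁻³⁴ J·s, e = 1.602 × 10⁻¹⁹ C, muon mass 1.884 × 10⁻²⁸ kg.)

KE = eV = 1.602 × 10⁻¹⁹ × 4380 = 7.017 × 10⁻¹⁶ J.
p = √(2mKE) = √(2 × 1.884 × 10⁻²⁸ × 7.017 × 10⁻¹⁶) = 5.142 × 10⁻²² kg·m/s.
λ = h/p = 6.626 × 10⁻³⁴ / 5.142 × 10⁻²² = 1.29 × 10⁻¹² m = 1290 fm.

λ = 1290 fm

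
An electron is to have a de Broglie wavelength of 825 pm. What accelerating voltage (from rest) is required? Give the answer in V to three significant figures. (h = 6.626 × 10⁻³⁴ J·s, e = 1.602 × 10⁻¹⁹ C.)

V = 2.21 V

p = h/λ = 6.626 × 10⁻³⁴ / 8.250 × 10⁻¹⁰ = 8.032 × 10⁻²⁵ kg·m/s.
KE = p²/(2m) = 3.541 × 10⁻¹⁹ J.
V = KE/e = 3.541 × 10⁻¹⁹ / (1.602 × 10⁻¹⁹) = 2.21 V.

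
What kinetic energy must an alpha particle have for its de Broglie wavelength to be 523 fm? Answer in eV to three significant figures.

KE = 754 eV

p = h/λ = 6.626 × 10⁻³⁴ / 5.230 × 10⁻¹³ = 1.267 × 10⁻²¹ kg·m/s.
KE = p²/(2m) = (1.267 × 10⁻²¹)² / (2 × 6.645 × 10⁻²⁷) = 1.208 × 10⁻¹⁶ J = 754 eV.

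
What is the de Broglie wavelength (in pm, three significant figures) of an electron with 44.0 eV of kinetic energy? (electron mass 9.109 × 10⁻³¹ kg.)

KE = 44.0 eV = 7.049 × 10⁻¹⁸ J.
p = √(2mKE) = √(2 × 9.109 × 10⁻³¹ × 7.049 × 10⁻¹⁸) = 3.584 × 10⁻²⁴ kg·m/s.
λ = h/p = 6.626 × 10⁻³⁴ / 3.584 × 10⁻²⁴ = 1.85 × 10⁻¹⁰ m = 185 pm.

λ = 185 pm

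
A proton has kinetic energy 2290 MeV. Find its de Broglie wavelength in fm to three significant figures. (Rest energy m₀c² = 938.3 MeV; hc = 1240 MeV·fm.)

λ = 0.401 fm

Total energy E = KE + m₀c² = 2290 + 938.3 = 3228.3 MeV.
(pc)² = E² − (m₀c²)² = (3228.3)² − (938.3)² = 9.542 × 10⁶ MeV², so pc = 3089 MeV.
λ = hc/(pc) = 1240 MeV·fm / 3089 MeV = 0.401 fm.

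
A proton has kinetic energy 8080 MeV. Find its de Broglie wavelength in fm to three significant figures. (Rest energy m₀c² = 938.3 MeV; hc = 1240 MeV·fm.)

Total energy E = KE + m₀c² = 8080 + 938.3 = 9018.3 MeV.
(pc)² = E² − (m₀c²)² = (9018.3)² − (938.3)² = 8.045 × 10⁷ MeV², so pc = 8969 MeV.
λ = hc/(pc) = 1240 MeV·fm / 8969 MeV = 0.138 fm.

λ = 0.138 fm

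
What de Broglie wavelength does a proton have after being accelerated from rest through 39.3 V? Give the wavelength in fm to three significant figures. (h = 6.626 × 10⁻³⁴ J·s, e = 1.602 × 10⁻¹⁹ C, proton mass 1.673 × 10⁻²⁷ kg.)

λ = 4570 fm

KE = eV = 1.602 × 10⁻¹⁹ × 39.30 = 6.296 × 10⁻¹⁸ J.
p = √(2mKE) = √(2 × 1.673 × 10⁻²⁷ × 6.296 × 10⁻¹⁸) = 1.451 × 10⁻²² kg·m/s.
λ = h/p = 6.626 × 10⁻³⁴ / 1.451 × 10⁻²² = 4.57 × 10⁻¹² m = 4570 fm.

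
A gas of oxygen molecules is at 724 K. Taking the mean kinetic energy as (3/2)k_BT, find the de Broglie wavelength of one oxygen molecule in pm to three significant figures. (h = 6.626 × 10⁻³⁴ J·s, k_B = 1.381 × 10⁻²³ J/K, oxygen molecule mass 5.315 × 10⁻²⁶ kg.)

λ = 16.6 pm

KE = (3/2)k_BT = 1.5 × 1.381 × 10⁻²³ × 724 = 1.500 × 10⁻²⁰ J.
p = √(2mKE) = √(2 × 5.315 × 10⁻²⁶ × 1.500 × 10⁻²⁰) = 3.993 × 10⁻²³ kg·m/s.
λ = h/p = 1.66 × 10⁻¹¹ m = 16.6 pm.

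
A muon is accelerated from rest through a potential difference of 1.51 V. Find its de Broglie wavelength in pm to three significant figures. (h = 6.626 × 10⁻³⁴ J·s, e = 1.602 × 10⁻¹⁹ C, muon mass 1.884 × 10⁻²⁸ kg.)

KE = eV = 1.602 × 10⁻¹⁹ × 1.510 = 2.419 × 10⁻¹⁹ J.
p = √(2mKE) = √(2 × 1.884 × 10⁻²⁸ × 2.419 × 10⁻¹⁹) = 9.547 × 10⁻²⁴ kg·m/s.
λ = h/p = 6.626 × 10⁻³⁴ / 9.547 × 10⁻²⁴ = 6.94 × 10⁻¹¹ m = 69.4 pm.

λ = 69.4 pm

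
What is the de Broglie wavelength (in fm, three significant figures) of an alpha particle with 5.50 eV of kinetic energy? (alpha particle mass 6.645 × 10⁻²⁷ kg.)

KE = 5.50 eV = 8.811 × 10⁻¹⁹ J.
p = √(2mKE) = √(2 × 6.645 × 10⁻²⁷ × 8.811 × 10⁻¹⁹) = 1.082 × 10⁻²² kg·m/s.
λ = h/p = 6.626 × 10⁻³⁴ / 1.082 × 10⁻²² = 6.12 × 10⁻¹² m = 6120 fm.

λ = 6120 fm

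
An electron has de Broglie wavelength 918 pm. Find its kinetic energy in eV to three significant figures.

KE = 1.79 eV

p = h/λ = 6.626 × 10⁻³⁴ / 9.180 × 10⁻¹⁰ = 7.218 × 10⁻²⁵ kg·m/s.
KE = p²/(2m) = (7.218 × 10⁻²⁵)² / (2 × 9.109 × 10⁻³¹) = 2.860 × 10⁻¹⁹ J = 1.79 eV.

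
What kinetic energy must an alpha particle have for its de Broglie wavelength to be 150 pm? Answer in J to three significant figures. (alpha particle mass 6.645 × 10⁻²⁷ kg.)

p = h/λ = 6.626 × 10⁻³⁴ / 1.500 × 10⁻¹⁰ = 4.417 × 10⁻²⁴ kg·m/s.
KE = p²/(2m) = (4.417 × 10⁻²⁴)² / (2 × 6.645 × 10⁻²⁷) = 1.468 × 10⁻²¹ J = 1.47 × 10⁻²¹ J.

KE = 1.47 × 10⁻²¹ J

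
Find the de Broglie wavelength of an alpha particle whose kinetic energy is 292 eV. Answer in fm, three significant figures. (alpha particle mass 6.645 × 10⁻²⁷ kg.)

λ = 840 fm

KE = 292 eV = 4.678 × 10⁻¹⁷ J.
p = √(2mKE) = √(2 × 6.645 × 10⁻²⁷ × 4.678 × 10⁻¹⁷) = 7.885 × 10⁻²² kg·m/s.
λ = h/p = 6.626 × 10⁻³⁴ / 7.885 × 10⁻²² = 8.40 × 10⁻¹³ m = 840 fm.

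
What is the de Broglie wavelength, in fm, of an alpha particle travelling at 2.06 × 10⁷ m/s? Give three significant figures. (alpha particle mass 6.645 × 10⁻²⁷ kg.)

p = mv = 6.645 × 10⁻²⁷ × 2.06 × 10⁷ = 1.369 × 10⁻¹⁹ kg·m/s.
λ = h/p = 6.626 × 10⁻³⁴ / 1.369 × 10⁻¹⁹ = 4.84 × 10⁻¹⁵ m = 4.84 fm.

λ = 4.84 fm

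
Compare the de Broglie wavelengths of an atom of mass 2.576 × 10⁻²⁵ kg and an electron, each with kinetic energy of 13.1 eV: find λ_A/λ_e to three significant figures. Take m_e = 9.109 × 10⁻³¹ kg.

At fixed KE, p = √(2mKE) so λ = h/p ∝ 1/√m.
λ_A/λ_e = √(m_e/m_A) = √(9.109 × 10⁻³¹/2.576 × 10⁻²⁵) = √(3.536 × 10⁻⁶) = 1.88 × 10⁻³.

λ_A/λ_e = 1.88 × 10⁻³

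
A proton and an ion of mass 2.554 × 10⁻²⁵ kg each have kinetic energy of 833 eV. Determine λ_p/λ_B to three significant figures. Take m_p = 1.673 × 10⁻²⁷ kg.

λ_p/λ_B = 12.4

At fixed KE, p = √(2mKE) so λ = h/p ∝ 1/√m.
λ_p/λ_B = √(m_B/m_p) = √(2.554 × 10⁻²⁵/1.673 × 10⁻²⁷) = √(152.7) = 12.4.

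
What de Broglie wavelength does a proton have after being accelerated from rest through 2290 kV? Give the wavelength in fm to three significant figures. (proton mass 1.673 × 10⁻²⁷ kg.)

KE = eV = 1.602 × 10⁻¹⁹ × 2.290 × 10⁶ = 3.669 × 10⁻¹³ J.
p = √(2mKE) = √(2 × 1.673 × 10⁻²⁷ × 3.669 × 10⁻¹³) = 3.504 × 10⁻²⁰ kg·m/s.
λ = h/p = 6.626 × 10⁻³⁴ / 3.504 × 10⁻²⁰ = 1.89 × 10⁻¹⁴ m = 18.9 fm.

λ = 18.9 fm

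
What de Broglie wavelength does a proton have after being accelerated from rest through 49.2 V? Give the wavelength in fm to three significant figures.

KE = eV = 1.602 × 10⁻¹⁹ × 49.20 = 7.882 × 10⁻¹⁸ J.
p = √(2mKE) = √(2 × 1.673 × 10⁻²⁷ × 7.882 × 10⁻¹⁸) = 1.624 × 10⁻²² kg·m/s.
λ = h/p = 6.626 × 10⁻³⁴ / 1.624 × 10⁻²² = 4.08 × 10⁻¹² m = 4080 fm.

λ = 4080 fm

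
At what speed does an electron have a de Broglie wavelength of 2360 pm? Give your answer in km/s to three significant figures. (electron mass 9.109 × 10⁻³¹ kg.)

p = h/λ = 6.626 × 10⁻³⁴ / 2.360 × 10⁻⁹ = 2.808 × 10⁻²⁵ kg·m/s.
v = p/m = 2.808 × 10⁻²⁵ / 9.109 × 10⁻³¹ = 3.08 × 10⁵ m/s = 308 km/s.

v = 308 km/s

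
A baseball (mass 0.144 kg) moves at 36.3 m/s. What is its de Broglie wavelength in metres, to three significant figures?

p = mv = 0.144 × 36.3 = 5.227 kg·m/s.
λ = h/p = 6.626 × 10⁻³⁴ / 5.227 = 1.27 × 10⁻³⁴ m.

λ = 1.27 × 10⁻³⁴ m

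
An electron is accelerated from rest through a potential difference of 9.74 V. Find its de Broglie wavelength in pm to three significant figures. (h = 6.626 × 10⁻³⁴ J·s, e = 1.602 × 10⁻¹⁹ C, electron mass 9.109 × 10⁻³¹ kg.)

λ = 393 pm

KE = eV = 1.602 × 10⁻¹⁹ × 9.740 = 1.560 × 10⁻¹⁸ J.
p = √(2mKE) = √(2 × 9.109 × 10⁻³¹ × 1.560 × 10⁻¹⁸) = 1.686 × 10⁻²⁴ kg·m/s.
λ = h/p = 6.626 × 10⁻³⁴ / 1.686 × 10⁻²⁴ = 3.93 × 10⁻¹⁰ m = 393 pm.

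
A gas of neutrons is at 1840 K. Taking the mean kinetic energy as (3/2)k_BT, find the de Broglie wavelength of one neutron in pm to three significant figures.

λ = 58.6 pm

KE = (3/2)k_BT = 1.5 × 1.381 × 10⁻²³ × 1840 = 3.812 × 10⁻²⁰ J.
p = √(2mKE) = √(2 × 1.675 × 10⁻²⁷ × 3.812 × 10⁻²⁰) = 1.130 × 10⁻²³ kg·m/s.
λ = h/p = 5.86 × 10⁻¹¹ m = 58.6 pm.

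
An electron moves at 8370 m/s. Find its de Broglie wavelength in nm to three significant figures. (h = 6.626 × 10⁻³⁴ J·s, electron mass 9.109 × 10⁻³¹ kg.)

p = mv = 9.109 × 10⁻³¹ × 8370 = 7.624 × 10⁻²⁷ kg·m/s.
λ = h/p = 6.626 × 10⁻³⁴ / 7.624 × 10⁻²⁷ = 8.69 × 10⁻⁸ m = 86.9 nm.

λ = 86.9 nm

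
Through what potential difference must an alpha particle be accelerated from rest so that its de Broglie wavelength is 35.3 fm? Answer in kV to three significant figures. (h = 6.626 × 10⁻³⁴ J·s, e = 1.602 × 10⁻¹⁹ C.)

p = h/λ = 6.626 × 10⁻³⁴ / 3.530 × 10⁻¹⁴ = 1.877 × 10⁻²⁰ kg·m/s.
KE = p²/(2m) = 2.651 × 10⁻¹⁴ J.
V = KE/2e = 2.651 × 10⁻¹⁴ / (2 × 1.602 × 10⁻¹⁹) = 82.7 kV.

V = 82.7 kV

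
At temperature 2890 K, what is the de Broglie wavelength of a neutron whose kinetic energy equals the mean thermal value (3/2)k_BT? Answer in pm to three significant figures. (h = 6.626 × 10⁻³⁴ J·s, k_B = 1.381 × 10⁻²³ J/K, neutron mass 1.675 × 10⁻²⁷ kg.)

KE = (3/2)k_BT = 1.5 × 1.381 × 10⁻²³ × 2890 = 5.987 × 10⁻²⁰ J.
p = √(2mKE) = √(2 × 1.675 × 10⁻²⁷ × 5.987 × 10⁻²⁰) = 1.416 × 10⁻²³ kg·m/s.
λ = h/p = 4.68 × 10⁻¹¹ m = 46.8 pm.

λ = 46.8 pm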